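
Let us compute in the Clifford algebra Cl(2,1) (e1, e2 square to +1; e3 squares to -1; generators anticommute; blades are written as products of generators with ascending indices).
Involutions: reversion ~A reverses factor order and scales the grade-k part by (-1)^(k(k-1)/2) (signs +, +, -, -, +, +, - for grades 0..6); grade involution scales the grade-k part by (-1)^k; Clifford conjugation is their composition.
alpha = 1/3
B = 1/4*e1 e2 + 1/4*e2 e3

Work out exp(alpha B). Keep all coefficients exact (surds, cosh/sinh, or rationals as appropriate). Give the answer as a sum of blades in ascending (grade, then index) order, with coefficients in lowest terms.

B^2 term by term: the squares give (1/4)^2*(e1 e2)^2 + (1/4)^2*(e2 e3)^2 = 1/16*(-1) + 1/16*(+1) = 0 (each basis 2-blade squares to minus the product of its generators' squares); cross terms between blades sharing an index anticommute and cancel. So B^2 = 0.
B^2 = 0, so the series truncates immediately: exp(alpha B) = 1 + alpha B (parabolic case).
Answer: 1 + 1/12*e1 e2 + 1/12*e2 e3


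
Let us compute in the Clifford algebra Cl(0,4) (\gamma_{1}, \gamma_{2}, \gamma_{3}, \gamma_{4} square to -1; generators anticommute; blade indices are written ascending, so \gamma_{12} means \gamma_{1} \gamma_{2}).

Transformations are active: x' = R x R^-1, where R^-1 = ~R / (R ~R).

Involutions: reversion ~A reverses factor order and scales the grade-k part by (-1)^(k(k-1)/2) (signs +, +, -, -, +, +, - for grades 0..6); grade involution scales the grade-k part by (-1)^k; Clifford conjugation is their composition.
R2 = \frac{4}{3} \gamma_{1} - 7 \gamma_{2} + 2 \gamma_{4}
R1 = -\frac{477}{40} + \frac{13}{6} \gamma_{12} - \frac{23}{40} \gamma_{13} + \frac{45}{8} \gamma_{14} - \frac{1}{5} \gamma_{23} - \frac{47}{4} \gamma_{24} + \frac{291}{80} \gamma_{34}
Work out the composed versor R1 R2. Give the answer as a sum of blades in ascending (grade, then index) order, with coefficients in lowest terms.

Distribute over the terms of R2 (each basis-blade product reordered to ascending indices, repeated generators contracted through their squares):
R1 (\frac{4}{3} \gamma_{1}) = -\frac{159}{10} \gamma_{1} + \frac{26}{9} \gamma_{2} - \frac{23}{30} \gamma_{3} + \frac{15}{2} \gamma_{4} - \frac{4}{15} \gamma_{123} - \frac{47}{3} \gamma_{124} + \frac{97}{20} \gamma_{134}
R1 (-7 \gamma_{2}) = \frac{91}{6} \gamma_{1} + \frac{3339}{40} \gamma_{2} + \frac{7}{5} \gamma_{3} + \frac{329}{4} \gamma_{4} - \frac{161}{40} \gamma_{123} + \frac{315}{8} \gamma_{124} - \frac{2037}{80} \gamma_{234}
R1 (2 \gamma_{4}) = -\frac{45}{4} \gamma_{1} + \frac{47}{2} \gamma_{2} - \frac{291}{40} \gamma_{3} - \frac{477}{20} \gamma_{4} + \frac{13}{3} \gamma_{124} - \frac{23}{20} \gamma_{134} - \frac{2}{5} \gamma_{234}
Summing the partial products and collecting blades:
Answer: -\frac{719}{60} \gamma_{1} + \frac{39551}{360} \gamma_{2} - \frac{797}{120} \gamma_{3} + \frac{659}{10} \gamma_{4} - \frac{103}{24} \gamma_{123} + \frac{673}{24} \gamma_{124} + \frac{37}{10} \gamma_{134} - \frac{2069}{80} \gamma_{234}


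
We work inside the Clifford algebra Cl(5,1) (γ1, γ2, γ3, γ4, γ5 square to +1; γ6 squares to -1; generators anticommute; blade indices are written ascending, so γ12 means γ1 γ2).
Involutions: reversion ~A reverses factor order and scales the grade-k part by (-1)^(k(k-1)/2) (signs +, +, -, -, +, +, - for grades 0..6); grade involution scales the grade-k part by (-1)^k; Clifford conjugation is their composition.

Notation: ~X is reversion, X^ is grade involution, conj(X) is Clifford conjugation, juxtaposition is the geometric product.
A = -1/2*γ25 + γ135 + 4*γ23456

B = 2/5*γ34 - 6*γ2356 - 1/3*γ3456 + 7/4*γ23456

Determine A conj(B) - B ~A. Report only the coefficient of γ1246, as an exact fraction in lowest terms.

first term: 7 + 4/3*γ2 + 24*γ4 + 3*γ36 + 6*γ126 - 2/5*γ145 - 1/3*γ146 + 8/5*γ256 - 7/8*γ346 - 7/4*γ1246 + 1/5*γ2345 + 1/6*γ2346
second term: -7 + 4/3*γ2 + 24*γ4 - 3*γ36 - 6*γ126 + 2/5*γ145 + 1/3*γ146 - 8/5*γ256 - 7/8*γ346 + 7/4*γ1246 + 1/5*γ2345 + 1/6*γ2346
Answer: -7/2


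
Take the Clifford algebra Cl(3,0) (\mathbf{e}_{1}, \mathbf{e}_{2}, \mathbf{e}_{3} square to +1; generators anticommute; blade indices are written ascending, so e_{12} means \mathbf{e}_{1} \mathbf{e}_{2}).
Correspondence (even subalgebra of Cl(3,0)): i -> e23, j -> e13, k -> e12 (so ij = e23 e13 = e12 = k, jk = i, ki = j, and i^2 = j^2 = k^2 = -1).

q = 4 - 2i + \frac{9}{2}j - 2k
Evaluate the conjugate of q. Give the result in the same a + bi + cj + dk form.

In blades: q = 4 - 2 e_{12} + \frac{9}{2} e_{13} - 2 e_{23}.
Quaternion conjugation is reversion on the even subalgebra: the scalar is fixed and every grade-2 blade flips sign, giving 4 + 2 e_{12} - \frac{9}{2} e_{13} + 2 e_{23}; translating back:
Answer: 4 + 2i - \frac{9}{2}j + 2k


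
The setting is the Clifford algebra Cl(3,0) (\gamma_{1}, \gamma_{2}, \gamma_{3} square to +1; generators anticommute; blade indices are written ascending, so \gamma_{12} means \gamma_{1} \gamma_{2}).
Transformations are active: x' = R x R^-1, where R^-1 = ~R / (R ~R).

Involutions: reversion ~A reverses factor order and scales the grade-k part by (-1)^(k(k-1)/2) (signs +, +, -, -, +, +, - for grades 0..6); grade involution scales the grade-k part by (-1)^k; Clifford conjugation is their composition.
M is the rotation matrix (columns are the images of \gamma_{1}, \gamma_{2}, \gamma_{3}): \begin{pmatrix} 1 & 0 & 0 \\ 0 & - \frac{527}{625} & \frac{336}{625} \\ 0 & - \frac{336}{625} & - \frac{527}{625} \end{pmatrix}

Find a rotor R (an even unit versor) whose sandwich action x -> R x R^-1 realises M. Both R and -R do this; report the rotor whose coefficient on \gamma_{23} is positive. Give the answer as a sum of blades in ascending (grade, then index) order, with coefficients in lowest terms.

Method: write R = a + b12*\gamma_{12} + b13*\gamma_{13} + b23*\gamma_{23} with a^2 + b12^2 + b13^2 + b23^2 = 1 (so R^-1 = ~R). Expanding the columns R e_j ~R gives tr M = 4a^2 - 1 and, from the antisymmetric part, M21 - M12 = -4a*b12, M13 - M31 = 4a*b13, M32 - M23 = -4a*b23.
Here tr M = -\frac{429}{625}, so a^2 = (1 + tr M)/4 = \frac{49}{625} and a = ±\frac{7}{25}. Taking a = \frac{7}{25}: M21 - M12 = 0, M13 - M31 = 0, M32 - M23 = -\frac{672}{625}, giving b12 = 0, b13 = 0, b23 = \frac{24}{25}, i.e. R = \frac{7}{25} + \frac{24}{25} \gamma_{23}.
Its \gamma_{23} coefficient is already positive.
Answer: \frac{7}{25} + \frac{24}{25} \gamma_{23}. Note: both R and -R realise this M (trace -\frac{429}{625}); the covering map identifies them, and the \gamma_{23}-coefficient sign is the tie-breaker.


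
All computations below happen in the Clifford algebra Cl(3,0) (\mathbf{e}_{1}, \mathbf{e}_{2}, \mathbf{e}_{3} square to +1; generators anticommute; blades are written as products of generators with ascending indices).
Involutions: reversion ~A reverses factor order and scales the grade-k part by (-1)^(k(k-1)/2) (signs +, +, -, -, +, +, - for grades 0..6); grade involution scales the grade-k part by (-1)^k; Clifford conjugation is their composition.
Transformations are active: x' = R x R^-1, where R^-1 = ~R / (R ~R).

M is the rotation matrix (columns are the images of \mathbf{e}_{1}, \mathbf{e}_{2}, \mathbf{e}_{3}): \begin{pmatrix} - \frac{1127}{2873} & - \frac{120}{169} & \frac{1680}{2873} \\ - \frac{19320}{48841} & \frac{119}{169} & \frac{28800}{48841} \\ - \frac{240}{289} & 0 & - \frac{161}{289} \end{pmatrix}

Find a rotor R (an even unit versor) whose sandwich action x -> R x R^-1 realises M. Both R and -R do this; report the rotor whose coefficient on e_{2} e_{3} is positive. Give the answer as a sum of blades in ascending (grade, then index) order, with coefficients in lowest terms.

Method: write R = a + b12*e_{1} e_{2} + b13*e_{1} e_{3} + b23*e_{2} e_{3} with a^2 + b12^2 + b13^2 + b23^2 = 1 (so R^-1 = ~R). Expanding the columns R e_j ~R gives tr M = 4a^2 - 1 and, from the antisymmetric part, M21 - M12 = -4a*b12, M13 - M31 = 4a*b13, M32 - M23 = -4a*b23.
Here tr M = -\frac{11977}{48841}, so a^2 = (1 + tr M)/4 = \frac{9216}{48841} and a = ±\frac{96}{221}. Taking a = \frac{96}{221}: M21 - M12 = \frac{15360}{48841}, M13 - M31 = \frac{69120}{48841}, M32 - M23 = -\frac{28800}{48841}, giving b12 = -\frac{40}{221}, b13 = \frac{180}{221}, b23 = \frac{75}{221}, i.e. R = \frac{96}{221} - \frac{40}{221} e_{1} e_{2} + \frac{180}{221} e_{1} e_{3} + \frac{75}{221} e_{2} e_{3}.
Its e_{2} e_{3} coefficient is already positive.
Answer: \frac{96}{221} - \frac{40}{221} e_{1} e_{2} + \frac{180}{221} e_{1} e_{3} + \frac{75}{221} e_{2} e_{3}. Recall the cover is two-to-one: with M of trace -\frac{11977}{48841}, both preimages act alike, and the stated e_{2} e_{3} sign chooses the sheet.


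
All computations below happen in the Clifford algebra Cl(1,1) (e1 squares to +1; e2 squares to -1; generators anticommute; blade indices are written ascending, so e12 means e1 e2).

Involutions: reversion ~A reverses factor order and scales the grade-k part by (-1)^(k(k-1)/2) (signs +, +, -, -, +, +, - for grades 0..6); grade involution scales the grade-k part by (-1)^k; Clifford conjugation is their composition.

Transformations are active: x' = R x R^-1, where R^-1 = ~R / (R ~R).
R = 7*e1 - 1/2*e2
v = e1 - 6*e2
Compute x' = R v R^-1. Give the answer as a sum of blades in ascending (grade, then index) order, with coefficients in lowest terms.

~R = 7*e1 - 1/2*e2, and R ~R = 195/4, so R^-1 = ~R / (195/4).
R v = 4 - 83/2*e12
Answer: 29/195*e1 + 1154/195*e2


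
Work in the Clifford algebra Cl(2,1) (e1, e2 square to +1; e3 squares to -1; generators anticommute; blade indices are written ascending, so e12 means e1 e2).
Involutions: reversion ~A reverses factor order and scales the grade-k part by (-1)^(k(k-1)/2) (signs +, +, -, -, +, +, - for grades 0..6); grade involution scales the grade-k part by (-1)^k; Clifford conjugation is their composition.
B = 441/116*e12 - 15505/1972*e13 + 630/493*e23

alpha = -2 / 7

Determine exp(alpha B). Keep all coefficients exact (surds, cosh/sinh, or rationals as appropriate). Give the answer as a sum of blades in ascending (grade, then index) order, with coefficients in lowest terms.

B^2 term by term: the squares give (441/116)^2*(e12)^2 + (-15505/1972)^2*(e13)^2 + (630/493)^2*(e23)^2 = 194481/13456*(-1) + 240405025/3888784*(+1) + 396900/243049*(+1) = 49 (each basis 2-blade squares to minus the product of its generators' squares); cross terms between blades sharing an index anticommute and cancel. So B^2 = 49.
B^2 = 49 — a positive square means the series sums to a boost: l = 7, alpha*l = -2, so exp(alpha B) = cosh(-2) + (sinh(-2)/7)*B = cosh(2) + (-sinh(2)/7)*B.
Answer: cosh(2) - 63*sinh(2)/116*e12 + 2215*sinh(2)/1972*e13 - 90*sinh(2)/493*e23


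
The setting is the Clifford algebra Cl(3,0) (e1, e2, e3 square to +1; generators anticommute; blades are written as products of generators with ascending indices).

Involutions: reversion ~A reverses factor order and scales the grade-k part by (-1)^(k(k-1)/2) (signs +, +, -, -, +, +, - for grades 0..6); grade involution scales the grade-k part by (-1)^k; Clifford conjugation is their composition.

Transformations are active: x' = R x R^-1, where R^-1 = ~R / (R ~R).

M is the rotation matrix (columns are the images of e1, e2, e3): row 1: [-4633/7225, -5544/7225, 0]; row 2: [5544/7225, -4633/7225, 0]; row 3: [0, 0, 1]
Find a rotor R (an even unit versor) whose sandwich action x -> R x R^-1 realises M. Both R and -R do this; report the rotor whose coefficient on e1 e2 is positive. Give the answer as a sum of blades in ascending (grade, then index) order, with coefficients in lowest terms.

Method: write R = a + b12*e1 e2 + b13*e1 e3 + b23*e2 e3 with a^2 + b12^2 + b13^2 + b23^2 = 1 (so R^-1 = ~R). Expanding the columns R e_j ~R gives tr M = 4a^2 - 1 and, from the antisymmetric part, M21 - M12 = -4a*b12, M13 - M31 = 4a*b13, M32 - M23 = -4a*b23.
Here tr M = -2041/7225, so a^2 = (1 + tr M)/4 = 1296/7225 and a = ±36/85. Taking a = 36/85: M21 - M12 = 11088/7225, M13 - M31 = 0, M32 - M23 = 0, giving b12 = -77/85, b13 = 0, b23 = 0, i.e. R = 36/85 - 77/85*e1 e2.
Its e1 e2 coefficient is negative, so report the other preimage -R.
Answer: -36/85 + 77/85*e1 e2. Why the constraint matters: R and -R act identically through the sandwich — M has trace -2041/7225 either way — so only the sign condition on e1 e2 picks one of the two preimages.


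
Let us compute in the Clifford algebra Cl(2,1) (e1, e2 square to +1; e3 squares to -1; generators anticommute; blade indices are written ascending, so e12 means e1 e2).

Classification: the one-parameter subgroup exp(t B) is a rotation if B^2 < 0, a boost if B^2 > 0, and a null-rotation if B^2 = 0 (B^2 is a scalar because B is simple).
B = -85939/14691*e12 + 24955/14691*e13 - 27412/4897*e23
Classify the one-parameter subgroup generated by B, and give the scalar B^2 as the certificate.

B^2 term by term: the squares give (-85939/14691)^2*(e12)^2 + (24955/14691)^2*(e13)^2 + (-27412/4897)^2*(e23)^2 = 7385511721/215825481*(-1) + 622752025/215825481*(+1) + 751417744/23980609*(+1) = 0 (each basis 2-blade squares to minus the product of its generators' squares); cross terms between blades sharing an index anticommute and cancel. So B^2 = 0.
Answer: null-rotation, certificate B^2 = 0. No conjugation can change B^2 = 0; the sign gives the class.


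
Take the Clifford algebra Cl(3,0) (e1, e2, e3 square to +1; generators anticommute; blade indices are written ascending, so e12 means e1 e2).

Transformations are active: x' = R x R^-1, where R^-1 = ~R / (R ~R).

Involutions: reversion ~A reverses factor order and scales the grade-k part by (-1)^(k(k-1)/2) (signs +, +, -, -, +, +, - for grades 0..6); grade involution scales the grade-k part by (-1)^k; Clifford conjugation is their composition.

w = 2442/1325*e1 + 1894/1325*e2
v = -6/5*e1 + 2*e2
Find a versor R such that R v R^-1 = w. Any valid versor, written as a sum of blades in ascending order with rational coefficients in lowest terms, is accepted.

Reasoning: v^2 = w^2 = 136/25 since conjugation preserves the quadratic form; R = v + w = 852/1325*e1 + 4544/1325*e2 is then valid when invertible, keeping its own part and reversing (v - w)/2.
Answer: 852/1325*e1 + 4544/1325*e2


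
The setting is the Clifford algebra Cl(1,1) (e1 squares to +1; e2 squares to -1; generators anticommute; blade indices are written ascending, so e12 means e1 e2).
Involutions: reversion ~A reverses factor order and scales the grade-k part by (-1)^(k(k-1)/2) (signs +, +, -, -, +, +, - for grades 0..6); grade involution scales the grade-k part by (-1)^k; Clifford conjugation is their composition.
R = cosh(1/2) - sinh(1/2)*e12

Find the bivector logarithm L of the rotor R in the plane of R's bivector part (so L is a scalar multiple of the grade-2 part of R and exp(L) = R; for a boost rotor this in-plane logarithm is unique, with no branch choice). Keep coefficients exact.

The scalar part of R is cosh(1/2), giving the rapidity magnitude (cosh is even); the bivector part supplies orientation, its quotient by sinh of the rapidity is the plane, and L = rapidity * plane — unique in that plane, since flipping both signs leaves L unchanged.
Concretely: cosh(rapidity) = cosh(1/2) gives rapidity = ±1/2, and since rapidity/sinh(rapidity) is even the sign is immaterial: L = (rapidity/sinh(rapidity)) * <R>_2 = (1/(2*sinh(1/2))) * <R>_2.
Answer: -1/2*e12


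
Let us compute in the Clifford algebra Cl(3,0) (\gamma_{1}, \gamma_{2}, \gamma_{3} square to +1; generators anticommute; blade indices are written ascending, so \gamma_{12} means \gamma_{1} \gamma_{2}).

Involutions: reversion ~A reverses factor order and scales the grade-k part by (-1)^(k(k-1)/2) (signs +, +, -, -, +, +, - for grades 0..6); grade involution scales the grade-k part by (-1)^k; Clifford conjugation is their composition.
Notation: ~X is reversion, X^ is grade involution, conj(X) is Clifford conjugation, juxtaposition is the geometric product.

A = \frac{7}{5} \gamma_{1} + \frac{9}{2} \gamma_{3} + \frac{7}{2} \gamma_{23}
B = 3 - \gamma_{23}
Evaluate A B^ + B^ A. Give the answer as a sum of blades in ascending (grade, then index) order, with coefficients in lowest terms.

first term: \frac{7}{2} + \frac{21}{5} \gamma_{1} + \frac{9}{2} \gamma_{2} + \frac{27}{2} \gamma_{3} + \frac{21}{2} \gamma_{23} - \frac{7}{5} \gamma_{123}
second term: \frac{7}{2} + \frac{21}{5} \gamma_{1} - \frac{9}{2} \gamma_{2} + \frac{27}{2} \gamma_{3} + \frac{21}{2} \gamma_{23} - \frac{7}{5} \gamma_{123}
Answer: 7 + \frac{42}{5} \gamma_{1} + 27 \gamma_{3} + 21 \gamma_{23} - \frac{14}{5} \gamma_{123}


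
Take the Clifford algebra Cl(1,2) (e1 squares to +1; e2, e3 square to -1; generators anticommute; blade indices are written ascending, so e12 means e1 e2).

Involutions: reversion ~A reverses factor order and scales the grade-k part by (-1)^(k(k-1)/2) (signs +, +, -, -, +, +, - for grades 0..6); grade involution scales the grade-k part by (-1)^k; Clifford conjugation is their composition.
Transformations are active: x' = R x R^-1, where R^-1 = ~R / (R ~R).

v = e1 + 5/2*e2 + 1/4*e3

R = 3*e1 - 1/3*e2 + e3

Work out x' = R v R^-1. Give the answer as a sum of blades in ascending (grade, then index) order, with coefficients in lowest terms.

~R = 3*e1 - 1/3*e2 + e3, and R ~R = 71/9, so R^-1 = ~R / (71/9).
R v = 43/12 + 47/6*e12 - 1/4*e13 - 31/12*e23
Answer: 245/142*e1 - 199/71*e2 + 187/284*e3


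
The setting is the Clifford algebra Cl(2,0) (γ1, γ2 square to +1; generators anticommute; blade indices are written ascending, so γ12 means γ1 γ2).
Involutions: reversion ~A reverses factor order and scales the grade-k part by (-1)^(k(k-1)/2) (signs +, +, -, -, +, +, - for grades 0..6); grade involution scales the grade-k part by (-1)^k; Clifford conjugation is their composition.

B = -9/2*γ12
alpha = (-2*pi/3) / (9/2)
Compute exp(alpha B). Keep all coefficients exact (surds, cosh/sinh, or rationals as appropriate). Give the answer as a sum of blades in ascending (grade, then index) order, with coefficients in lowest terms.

B^2 = (-9/2)^2*(γ12)^2 = 81/4*(-1) = -81/4 (a basis 2-blade squares to minus the product of its generators' squares).
B^2 = -81/4 — the negative square puts this in the circular regime; l = 9/2, alpha*l = -2*pi/3, so exp(alpha B) = cos(-2*pi/3) + (sin(-2*pi/3)/(9/2))*B = -1/2 + (-sqrt(3)/9)*B.
Answer: -1/2 + sqrt(3)/2*γ12


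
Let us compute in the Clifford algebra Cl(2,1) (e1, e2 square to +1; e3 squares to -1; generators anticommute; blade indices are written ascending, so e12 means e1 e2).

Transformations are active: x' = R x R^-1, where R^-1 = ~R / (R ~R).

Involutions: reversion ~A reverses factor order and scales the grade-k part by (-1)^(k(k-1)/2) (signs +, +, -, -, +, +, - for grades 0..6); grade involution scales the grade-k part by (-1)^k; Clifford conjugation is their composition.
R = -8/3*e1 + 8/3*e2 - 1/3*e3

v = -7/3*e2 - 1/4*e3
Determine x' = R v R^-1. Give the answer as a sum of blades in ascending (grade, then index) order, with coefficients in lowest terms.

~R = -8/3*e1 + 8/3*e2 - 1/3*e3, and R ~R = 127/9, so R^-1 = ~R / (127/9).
R v = -227/36 + 56/9*e12 + 2/3*e13 - 13/9*e23
Answer: 908/381*e1 - 19/381*e2 + 835/1524*e3


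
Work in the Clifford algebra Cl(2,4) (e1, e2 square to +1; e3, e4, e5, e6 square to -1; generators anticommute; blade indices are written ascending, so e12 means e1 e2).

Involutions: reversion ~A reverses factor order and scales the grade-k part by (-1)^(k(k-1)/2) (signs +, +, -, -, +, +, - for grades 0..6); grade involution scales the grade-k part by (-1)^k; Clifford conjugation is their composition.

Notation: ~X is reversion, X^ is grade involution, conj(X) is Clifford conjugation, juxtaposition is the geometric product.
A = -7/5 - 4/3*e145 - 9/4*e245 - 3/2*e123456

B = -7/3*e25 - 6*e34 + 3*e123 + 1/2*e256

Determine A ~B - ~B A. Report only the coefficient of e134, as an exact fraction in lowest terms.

first term: 21/4*e4 - 49/15*e25 - 42/5*e34 - 9/8*e46 + 21/5*e123 + 28/9*e124 - 3/4*e134 - 8*e135 - 27/2*e235 + 7/10*e256 - 9/2*e456 - 2/3*e1246 + 9*e1256 - 27/4*e1345 - 7/2*e1346 + 4*e2345
second term: 21/4*e4 - 49/15*e25 - 42/5*e34 + 9/8*e46 + 21/5*e123 - 28/9*e124 + 3/4*e134 + 8*e135 + 27/2*e235 + 7/10*e256 + 9/2*e456 - 2/3*e1246 + 9*e1256 - 27/4*e1345 - 7/2*e1346 + 4*e2345
Answer: -3/2


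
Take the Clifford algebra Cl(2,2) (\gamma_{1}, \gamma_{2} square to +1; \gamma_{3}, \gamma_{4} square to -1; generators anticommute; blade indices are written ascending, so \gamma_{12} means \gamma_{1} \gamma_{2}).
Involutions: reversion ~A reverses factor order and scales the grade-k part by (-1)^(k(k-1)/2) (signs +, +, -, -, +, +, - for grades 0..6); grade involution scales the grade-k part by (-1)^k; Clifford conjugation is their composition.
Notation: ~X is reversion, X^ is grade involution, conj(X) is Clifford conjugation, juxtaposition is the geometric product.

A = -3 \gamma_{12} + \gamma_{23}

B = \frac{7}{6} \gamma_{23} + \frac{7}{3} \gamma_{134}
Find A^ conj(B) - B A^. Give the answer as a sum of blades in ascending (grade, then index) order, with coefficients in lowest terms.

first term: -\frac{7}{6} + \frac{7}{2} \gamma_{13} - \frac{7}{3} \gamma_{124} + 7 \gamma_{234}
second term: \frac{7}{6} + \frac{7}{2} \gamma_{13} + \frac{7}{3} \gamma_{124} - 7 \gamma_{234}
Answer: -\frac{7}{3} - \frac{14}{3} \gamma_{124} + 14 \gamma_{234}


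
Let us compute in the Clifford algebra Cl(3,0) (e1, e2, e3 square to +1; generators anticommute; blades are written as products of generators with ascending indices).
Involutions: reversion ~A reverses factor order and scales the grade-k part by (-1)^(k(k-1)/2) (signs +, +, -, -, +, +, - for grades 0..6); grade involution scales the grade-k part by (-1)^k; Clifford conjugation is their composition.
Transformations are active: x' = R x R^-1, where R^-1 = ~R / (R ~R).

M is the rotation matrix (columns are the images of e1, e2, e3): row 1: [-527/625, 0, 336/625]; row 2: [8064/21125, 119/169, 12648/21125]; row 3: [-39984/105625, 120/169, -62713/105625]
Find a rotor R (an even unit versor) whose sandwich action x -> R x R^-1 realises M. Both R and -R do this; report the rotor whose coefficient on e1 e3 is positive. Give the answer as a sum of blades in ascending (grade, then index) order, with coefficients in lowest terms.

Method: write R = a + b12*e1 e2 + b13*e1 e3 + b23*e2 e3 with a^2 + b12^2 + b13^2 + b23^2 = 1 (so R^-1 = ~R). Expanding the columns R e_j ~R gives tr M = 4a^2 - 1 and, from the antisymmetric part, M21 - M12 = -4a*b12, M13 - M31 = 4a*b13, M32 - M23 = -4a*b23.
Here tr M = -77401/105625, so a^2 = (1 + tr M)/4 = 7056/105625 and a = ±84/325. Taking a = 84/325: M21 - M12 = 8064/21125, M13 - M31 = 96768/105625, M32 - M23 = 2352/21125, giving b12 = -24/65, b13 = 288/325, b23 = -7/65, i.e. R = 84/325 - 24/65*e1 e2 + 288/325*e1 e3 - 7/65*e2 e3.
Its e1 e3 coefficient is already positive.
Answer: 84/325 - 24/65*e1 e2 + 288/325*e1 e3 - 7/65*e2 e3. Key observation: the double cover Spin(3) -> SO(3) sends R and -R to the same matrix (trace -77401/105625 here), so the stated sign of the e1 e3 coefficient is what selects one sheet.


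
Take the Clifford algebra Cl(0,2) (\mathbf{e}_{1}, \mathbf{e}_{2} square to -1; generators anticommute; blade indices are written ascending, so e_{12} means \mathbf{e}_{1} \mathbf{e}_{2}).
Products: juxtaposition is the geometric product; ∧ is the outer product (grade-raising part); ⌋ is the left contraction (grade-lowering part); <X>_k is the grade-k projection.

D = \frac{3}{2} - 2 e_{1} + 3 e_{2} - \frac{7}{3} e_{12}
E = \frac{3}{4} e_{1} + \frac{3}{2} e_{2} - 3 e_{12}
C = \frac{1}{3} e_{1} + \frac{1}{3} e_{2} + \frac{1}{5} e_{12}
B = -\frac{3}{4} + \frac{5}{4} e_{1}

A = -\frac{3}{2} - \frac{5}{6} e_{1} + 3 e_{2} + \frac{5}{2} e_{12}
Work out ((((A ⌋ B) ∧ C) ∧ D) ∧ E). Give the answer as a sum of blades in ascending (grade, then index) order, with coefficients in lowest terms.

step 1: \frac{13}{6} - \frac{15}{8} e_{1}
step 2: \frac{13}{18} e_{1} + \frac{13}{18} e_{2} - \frac{23}{120} e_{12}
step 3: \frac{13}{12} e_{1} + \frac{13}{12} e_{2} + \frac{2393}{720} e_{12}
step 4: \frac{13}{16} e_{12}
Answer: \frac{13}{16} e_{12}


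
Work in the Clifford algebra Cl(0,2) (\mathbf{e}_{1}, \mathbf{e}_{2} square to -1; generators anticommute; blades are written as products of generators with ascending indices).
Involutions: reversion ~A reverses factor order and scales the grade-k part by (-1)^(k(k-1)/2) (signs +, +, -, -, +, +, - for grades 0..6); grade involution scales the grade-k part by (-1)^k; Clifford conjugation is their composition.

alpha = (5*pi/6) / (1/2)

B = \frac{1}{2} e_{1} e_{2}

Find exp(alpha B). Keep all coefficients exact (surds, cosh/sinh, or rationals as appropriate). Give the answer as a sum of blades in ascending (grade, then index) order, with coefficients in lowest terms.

B^2 = (\frac{1}{2})^2*(e_{1} e_{2})^2 = \frac{1}{4}*(-1) = -\frac{1}{4} (a basis 2-blade squares to minus the product of its generators' squares).
B^2 = -\frac{1}{4} — the series telescopes trigonometrically here: l = \frac{1}{2}, alpha*l = \frac{5 \pi}{6}, so exp(alpha B) = cos(\frac{5 \pi}{6}) + (sin(\frac{5 \pi}{6})/(\frac{1}{2}))*B = - \frac{\sqrt{3}}{2} + (1)*B.
Answer: - \frac{\sqrt{3}}{2} + \frac{1}{2} e_{1} e_{2}


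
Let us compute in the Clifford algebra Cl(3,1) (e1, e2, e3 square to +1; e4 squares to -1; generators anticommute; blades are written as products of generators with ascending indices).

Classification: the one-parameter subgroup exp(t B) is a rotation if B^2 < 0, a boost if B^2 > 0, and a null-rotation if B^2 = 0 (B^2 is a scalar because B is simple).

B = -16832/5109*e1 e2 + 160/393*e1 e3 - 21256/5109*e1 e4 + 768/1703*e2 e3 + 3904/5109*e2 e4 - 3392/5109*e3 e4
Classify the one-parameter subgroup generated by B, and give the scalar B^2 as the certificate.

B^2 term by term: the squares give (-16832/5109)^2*(e1 e2)^2 + (160/393)^2*(e1 e3)^2 + (-21256/5109)^2*(e1 e4)^2 + (768/1703)^2*(e2 e3)^2 + (3904/5109)^2*(e2 e4)^2 + (-3392/5109)^2*(e3 e4)^2 = 283316224/26101881*(-1) + 25600/154449*(-1) + 451817536/26101881*(+1) + 589824/2900209*(-1) + 15241216/26101881*(+1) + 11505664/26101881*(+1) = 64/9 (each basis 2-blade squares to minus the product of its generators' squares); cross terms between blades sharing an index anticommute and cancel; the commuting (index-disjoint) pairs give grade-4 terms 2*c*c'*(blade product), which cancel blade by blade — e1 e2 e3 e4: 114188288/26101881 - 1249280/2007837 - 10883072/2900209 = 0 — confirming B is simple. So B^2 = 64/9.
Answer: boost, certificate B^2 = 64/9. The class reads off the invariant scalar 64/9 directly.


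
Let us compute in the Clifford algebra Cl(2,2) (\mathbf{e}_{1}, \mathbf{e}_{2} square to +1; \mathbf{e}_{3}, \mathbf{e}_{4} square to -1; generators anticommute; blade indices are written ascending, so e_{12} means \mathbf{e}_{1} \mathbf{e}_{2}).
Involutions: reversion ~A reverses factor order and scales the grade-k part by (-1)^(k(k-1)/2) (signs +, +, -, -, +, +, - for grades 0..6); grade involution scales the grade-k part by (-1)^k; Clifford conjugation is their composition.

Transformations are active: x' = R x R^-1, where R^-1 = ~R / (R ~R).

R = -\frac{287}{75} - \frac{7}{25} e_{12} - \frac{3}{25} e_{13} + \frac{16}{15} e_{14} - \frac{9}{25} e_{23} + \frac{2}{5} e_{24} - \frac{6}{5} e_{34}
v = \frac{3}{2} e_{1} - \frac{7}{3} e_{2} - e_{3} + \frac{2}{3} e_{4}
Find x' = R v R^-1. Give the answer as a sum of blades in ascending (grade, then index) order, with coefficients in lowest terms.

~R = -\frac{287}{75} + \frac{7}{25} e_{12} + \frac{3}{25} e_{13} - \frac{16}{15} e_{14} + \frac{9}{25} e_{23} - \frac{2}{5} e_{24} + \frac{6}{5} e_{34}, and R ~R = \frac{368}{25}, so R^-1 = ~R / (\frac{368}{25}).
R v = -\frac{2663}{450} e_{1} + \frac{157}{18} e_{2} + \frac{119}{30} e_{3} - \frac{454}{225} e_{4} - \frac{27}{50} e_{123} + \frac{653}{225} e_{124} - \frac{61}{75} e_{134} + \frac{74}{25} e_{234}
Answer: \frac{4736}{3105} e_{1} - \frac{2593}{1150} e_{2} - \frac{1723}{1725} e_{3} + \frac{1253}{3105} e_{4}


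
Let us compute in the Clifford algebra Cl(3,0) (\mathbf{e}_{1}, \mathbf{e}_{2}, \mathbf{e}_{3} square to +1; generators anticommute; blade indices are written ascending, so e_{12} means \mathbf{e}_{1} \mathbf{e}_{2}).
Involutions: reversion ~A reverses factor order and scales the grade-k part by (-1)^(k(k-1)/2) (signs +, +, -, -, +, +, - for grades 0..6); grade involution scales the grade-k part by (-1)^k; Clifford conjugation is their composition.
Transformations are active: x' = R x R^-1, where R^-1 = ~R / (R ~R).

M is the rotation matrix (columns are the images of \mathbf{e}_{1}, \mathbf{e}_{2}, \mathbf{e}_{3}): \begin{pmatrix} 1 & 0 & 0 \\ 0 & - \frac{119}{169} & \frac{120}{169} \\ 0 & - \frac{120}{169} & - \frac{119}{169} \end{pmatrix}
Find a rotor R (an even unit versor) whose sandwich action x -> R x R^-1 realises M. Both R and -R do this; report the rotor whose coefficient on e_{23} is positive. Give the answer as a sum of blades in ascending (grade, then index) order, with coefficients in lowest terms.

Method: write R = a + b12*e_{12} + b13*e_{13} + b23*e_{23} with a^2 + b12^2 + b13^2 + b23^2 = 1 (so R^-1 = ~R). Expanding the columns R e_j ~R gives tr M = 4a^2 - 1 and, from the antisymmetric part, M21 - M12 = -4a*b12, M13 - M31 = 4a*b13, M32 - M23 = -4a*b23.
Here tr M = -\frac{69}{169}, so a^2 = (1 + tr M)/4 = \frac{25}{169} and a = ±\frac{5}{13}. Taking a = \frac{5}{13}: M21 - M12 = 0, M13 - M31 = 0, M32 - M23 = -\frac{240}{169}, giving b12 = 0, b13 = 0, b23 = \frac{12}{13}, i.e. R = \frac{5}{13} + \frac{12}{13} e_{23}.
Its e_{23} coefficient is already positive.
Answer: \frac{5}{13} + \frac{12}{13} e_{23}. Why the constraint matters: R and -R act identically through the sandwich — M has trace -\frac{69}{169} either way — so only the sign condition on e_{23} picks one of the two preimages.


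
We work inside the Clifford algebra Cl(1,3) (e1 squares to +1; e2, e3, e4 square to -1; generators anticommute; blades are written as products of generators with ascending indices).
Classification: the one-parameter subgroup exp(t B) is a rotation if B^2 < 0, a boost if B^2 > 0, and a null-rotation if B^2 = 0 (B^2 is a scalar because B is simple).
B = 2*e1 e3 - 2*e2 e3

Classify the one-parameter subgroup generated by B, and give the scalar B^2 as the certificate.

B^2 term by term: the squares give (2)^2*(e1 e3)^2 + (-2)^2*(e2 e3)^2 = 4*(+1) + 4*(-1) = 0 (each basis 2-blade squares to minus the product of its generators' squares); cross terms between blades sharing an index anticommute and cancel. So B^2 = 0.
Answer: null-rotation, certificate B^2 = 0. The invariant at work: B^2 = 0 is unchanged by conjugation, hence its sign classifies the subgroup whatever basis B is written in.


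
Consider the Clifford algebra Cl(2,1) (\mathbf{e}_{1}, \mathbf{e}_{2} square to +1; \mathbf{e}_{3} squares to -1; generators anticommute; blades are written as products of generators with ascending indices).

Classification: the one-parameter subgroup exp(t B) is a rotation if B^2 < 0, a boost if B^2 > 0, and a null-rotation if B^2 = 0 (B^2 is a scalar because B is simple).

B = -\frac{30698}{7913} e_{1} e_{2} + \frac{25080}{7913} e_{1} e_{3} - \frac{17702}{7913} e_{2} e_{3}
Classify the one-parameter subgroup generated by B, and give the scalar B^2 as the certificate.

B^2 term by term: the squares give (-\frac{30698}{7913})^2*(e_{1} e_{2})^2 + (\frac{25080}{7913})^2*(e_{1} e_{3})^2 + (-\frac{17702}{7913})^2*(e_{2} e_{3})^2 = \frac{942367204}{62615569}*(-1) + \frac{629006400}{62615569}*(+1) + \frac{313360804}{62615569}*(+1) = 0 (each basis 2-blade squares to minus the product of its generators' squares); cross terms between blades sharing an index anticommute and cancel. So B^2 = 0.
Answer: null-rotation, certificate B^2 = 0. Key observation: B^2 = 0 is a conjugation invariant, so its sign decides the class regardless of the surface form of B.


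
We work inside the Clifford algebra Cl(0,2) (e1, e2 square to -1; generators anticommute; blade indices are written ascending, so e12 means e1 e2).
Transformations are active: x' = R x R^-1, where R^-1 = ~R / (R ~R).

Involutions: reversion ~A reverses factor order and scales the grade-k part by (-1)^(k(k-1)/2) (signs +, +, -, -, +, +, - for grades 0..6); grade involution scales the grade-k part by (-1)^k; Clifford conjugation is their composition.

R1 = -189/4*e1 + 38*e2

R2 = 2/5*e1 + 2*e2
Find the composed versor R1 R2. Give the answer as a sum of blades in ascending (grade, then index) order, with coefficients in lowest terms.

Distribute over the terms of R1 (each basis-blade product reordered to ascending indices, repeated generators contracted through their squares):
(-189/4*e1) R2 = 189/10 - 189/2*e12
(38*e2) R2 = -76 - 76/5*e12
Summing the partial products and collecting blades:
Answer: -571/10 - 1097/10*e12


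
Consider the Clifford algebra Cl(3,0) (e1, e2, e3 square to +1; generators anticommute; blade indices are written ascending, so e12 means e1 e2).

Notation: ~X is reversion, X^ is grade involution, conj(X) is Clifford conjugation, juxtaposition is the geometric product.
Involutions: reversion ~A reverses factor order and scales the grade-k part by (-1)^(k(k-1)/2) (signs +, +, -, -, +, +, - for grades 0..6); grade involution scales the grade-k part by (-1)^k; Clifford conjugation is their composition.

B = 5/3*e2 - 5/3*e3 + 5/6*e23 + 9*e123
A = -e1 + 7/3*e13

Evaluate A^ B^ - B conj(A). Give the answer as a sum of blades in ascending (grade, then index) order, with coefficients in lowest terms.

first term: 35/9*e1 - 21*e2 - 65/18*e12 + 5/3*e13 - 9*e23 + 85/18*e123
second term: -35/9*e1 - 21*e2 - 65/18*e12 + 5/3*e13 + 9*e23 + 85/18*e123
Answer: 70/9*e1 - 18*e23


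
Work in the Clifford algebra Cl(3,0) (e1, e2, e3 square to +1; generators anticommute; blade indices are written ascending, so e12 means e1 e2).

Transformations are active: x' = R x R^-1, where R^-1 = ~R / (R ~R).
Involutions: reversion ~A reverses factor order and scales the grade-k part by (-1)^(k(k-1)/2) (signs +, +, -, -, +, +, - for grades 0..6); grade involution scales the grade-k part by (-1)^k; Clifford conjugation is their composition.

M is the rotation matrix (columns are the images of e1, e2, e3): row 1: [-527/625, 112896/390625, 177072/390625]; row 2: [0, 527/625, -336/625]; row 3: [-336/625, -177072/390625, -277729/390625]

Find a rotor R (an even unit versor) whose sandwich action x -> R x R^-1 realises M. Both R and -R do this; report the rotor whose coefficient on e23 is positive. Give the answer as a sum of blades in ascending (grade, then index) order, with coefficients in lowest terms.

Method: write R = a + b12*e12 + b13*e13 + b23*e23 with a^2 + b12^2 + b13^2 + b23^2 = 1 (so R^-1 = ~R). Expanding the columns R e_j ~R gives tr M = 4a^2 - 1 and, from the antisymmetric part, M21 - M12 = -4a*b12, M13 - M31 = 4a*b13, M32 - M23 = -4a*b23.
Here tr M = -277729/390625, so a^2 = (1 + tr M)/4 = 28224/390625 and a = ±168/625. Taking a = 168/625: M21 - M12 = -112896/390625, M13 - M31 = 387072/390625, M32 - M23 = 32928/390625, giving b12 = 168/625, b13 = 576/625, b23 = -49/625, i.e. R = 168/625 + 168/625*e12 + 576/625*e13 - 49/625*e23.
Its e23 coefficient is negative, so report the other preimage -R.
Answer: -168/625 - 168/625*e12 - 576/625*e13 + 49/625*e23. Note: both R and -R realise this M (trace -277729/390625); the covering map identifies them, and the e23-coefficient sign is the tie-breaker.


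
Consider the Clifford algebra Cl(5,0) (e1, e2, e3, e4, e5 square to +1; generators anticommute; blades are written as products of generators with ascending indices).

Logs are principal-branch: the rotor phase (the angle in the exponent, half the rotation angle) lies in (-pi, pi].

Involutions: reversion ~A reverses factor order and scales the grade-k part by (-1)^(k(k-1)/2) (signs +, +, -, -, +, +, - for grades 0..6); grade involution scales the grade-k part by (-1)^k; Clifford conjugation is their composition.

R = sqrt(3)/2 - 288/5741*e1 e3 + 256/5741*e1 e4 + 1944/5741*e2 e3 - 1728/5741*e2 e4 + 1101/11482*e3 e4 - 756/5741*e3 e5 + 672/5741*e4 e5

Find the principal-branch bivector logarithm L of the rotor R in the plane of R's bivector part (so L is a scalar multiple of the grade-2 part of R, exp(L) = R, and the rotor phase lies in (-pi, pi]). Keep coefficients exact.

The scalar part of R is sqrt(3)/2, which fixes the principal-branch rotor phase; the unit plane is then the bivector part divided by the sine of that phase, and L is that plane scaled by the phase.
Concretely: cos(phase) = sqrt(3)/2 gives phase = ±pi/6, and since phase/sin(phase) is even the sign is immaterial: L = (phase/sin(phase)) * <R>_2 = (pi/3) * <R>_2.
Answer: -96*pi/5741*e1 e3 + 256*pi/17223*e1 e4 + 648*pi/5741*e2 e3 - 576*pi/5741*e2 e4 + 367*pi/11482*e3 e4 - 252*pi/5741*e3 e5 + 224*pi/5741*e4 e5


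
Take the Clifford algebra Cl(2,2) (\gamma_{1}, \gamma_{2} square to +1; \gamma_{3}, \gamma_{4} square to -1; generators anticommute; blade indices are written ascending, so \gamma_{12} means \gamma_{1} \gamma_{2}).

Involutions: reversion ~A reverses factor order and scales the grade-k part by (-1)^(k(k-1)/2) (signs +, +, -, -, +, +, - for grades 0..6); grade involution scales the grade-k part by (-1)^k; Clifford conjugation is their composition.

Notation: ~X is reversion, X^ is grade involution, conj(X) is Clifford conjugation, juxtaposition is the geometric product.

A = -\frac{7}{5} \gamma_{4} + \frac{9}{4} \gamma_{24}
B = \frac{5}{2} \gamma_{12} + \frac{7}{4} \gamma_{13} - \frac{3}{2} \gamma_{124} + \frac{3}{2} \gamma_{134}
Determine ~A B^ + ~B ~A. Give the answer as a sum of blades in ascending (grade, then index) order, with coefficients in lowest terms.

first term: -\frac{27}{8} \gamma_{1} + \frac{21}{10} \gamma_{12} - \frac{21}{10} \gamma_{13} + \frac{45}{8} \gamma_{14} + \frac{27}{8} \gamma_{123} - \frac{7}{2} \gamma_{124} - \frac{49}{20} \gamma_{134} + \frac{63}{16} \gamma_{1234}
second term: -\frac{27}{8} \gamma_{1} + \frac{21}{10} \gamma_{12} - \frac{21}{10} \gamma_{13} + \frac{45}{8} \gamma_{14} - \frac{27}{8} \gamma_{123} + \frac{7}{2} \gamma_{124} + \frac{49}{20} \gamma_{134} - \frac{63}{16} \gamma_{1234}
Answer: -\frac{27}{4} \gamma_{1} + \frac{21}{5} \gamma_{12} - \frac{21}{5} \gamma_{13} + \frac{45}{4} \gamma_{14}


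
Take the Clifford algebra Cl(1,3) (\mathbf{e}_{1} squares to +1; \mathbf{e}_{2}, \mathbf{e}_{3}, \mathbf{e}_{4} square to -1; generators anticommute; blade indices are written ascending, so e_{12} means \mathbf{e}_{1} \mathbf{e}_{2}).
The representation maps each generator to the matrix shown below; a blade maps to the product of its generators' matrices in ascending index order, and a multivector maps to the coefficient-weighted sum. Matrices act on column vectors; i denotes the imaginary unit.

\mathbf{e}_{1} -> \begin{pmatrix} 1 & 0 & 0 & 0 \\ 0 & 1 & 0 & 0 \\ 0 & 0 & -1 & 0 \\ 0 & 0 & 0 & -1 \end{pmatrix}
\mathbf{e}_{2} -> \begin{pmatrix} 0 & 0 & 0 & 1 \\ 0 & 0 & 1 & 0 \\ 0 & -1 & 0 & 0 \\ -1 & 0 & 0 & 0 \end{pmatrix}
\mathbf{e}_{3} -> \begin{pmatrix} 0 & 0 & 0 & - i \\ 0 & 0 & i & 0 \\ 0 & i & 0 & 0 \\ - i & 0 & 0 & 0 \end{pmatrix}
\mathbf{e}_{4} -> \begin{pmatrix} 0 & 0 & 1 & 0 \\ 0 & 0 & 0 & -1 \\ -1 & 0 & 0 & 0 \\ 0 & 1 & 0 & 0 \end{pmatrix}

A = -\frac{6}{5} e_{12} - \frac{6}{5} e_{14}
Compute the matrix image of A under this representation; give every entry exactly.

Bivector images (products of the table entries): rho(e_{12}) = rho(\mathbf{e}_{1})rho(\mathbf{e}_{2}) = \begin{pmatrix} 0 & 0 & 0 & 1 \\ 0 & 0 & 1 & 0 \\ 0 & 1 & 0 & 0 \\ 1 & 0 & 0 & 0 \end{pmatrix}; rho(e_{14}) = rho(\mathbf{e}_{1})rho(\mathbf{e}_{4}) = \begin{pmatrix} 0 & 0 & 1 & 0 \\ 0 & 0 & 0 & -1 \\ 1 & 0 & 0 & 0 \\ 0 & -1 & 0 & 0 \end{pmatrix}.
M = (-\frac{6}{5})*rho(e_{12}) + (-\frac{6}{5})*rho(e_{14}), summed entrywise:
Answer: \begin{pmatrix} 0 & 0 & - \frac{6}{5} & - \frac{6}{5} \\ 0 & 0 & - \frac{6}{5} & \frac{6}{5} \\ - \frac{6}{5} & - \frac{6}{5} & 0 & 0 \\ - \frac{6}{5} & \frac{6}{5} & 0 & 0 \end{pmatrix}


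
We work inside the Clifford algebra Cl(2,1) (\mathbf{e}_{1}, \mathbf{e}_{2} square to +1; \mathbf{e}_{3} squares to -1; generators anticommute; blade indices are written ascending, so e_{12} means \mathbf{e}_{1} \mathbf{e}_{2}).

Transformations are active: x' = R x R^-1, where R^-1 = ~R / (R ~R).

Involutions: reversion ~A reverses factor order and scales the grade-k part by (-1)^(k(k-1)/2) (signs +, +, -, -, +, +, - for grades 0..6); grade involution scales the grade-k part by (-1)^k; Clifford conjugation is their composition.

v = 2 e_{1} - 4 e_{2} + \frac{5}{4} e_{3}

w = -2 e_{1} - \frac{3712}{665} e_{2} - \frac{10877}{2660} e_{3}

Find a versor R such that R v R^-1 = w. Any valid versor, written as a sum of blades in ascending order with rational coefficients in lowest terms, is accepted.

Since q(v) = q(w) = \frac{295}{16}, the sum R = v + w = -\frac{6372}{665} e_{2} - \frac{1888}{665} e_{3} does the job whenever invertible.
Answer: -\frac{6372}{665} e_{2} - \frac{1888}{665} e_{3}
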